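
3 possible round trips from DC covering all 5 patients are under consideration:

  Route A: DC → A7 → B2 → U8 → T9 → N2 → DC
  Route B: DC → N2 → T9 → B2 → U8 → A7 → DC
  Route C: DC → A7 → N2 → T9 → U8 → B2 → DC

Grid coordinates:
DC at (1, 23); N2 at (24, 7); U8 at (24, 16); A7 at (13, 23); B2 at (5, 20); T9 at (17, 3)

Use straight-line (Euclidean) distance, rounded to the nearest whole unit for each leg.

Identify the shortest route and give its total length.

Shortest is Route C, total 78.

Route A: 12 + 9 + 19 + 15 + 8 + 28 = 91
Route B: 28 + 8 + 21 + 19 + 13 + 12 = 101
Route C: 12 + 19 + 8 + 15 + 19 + 5 = 78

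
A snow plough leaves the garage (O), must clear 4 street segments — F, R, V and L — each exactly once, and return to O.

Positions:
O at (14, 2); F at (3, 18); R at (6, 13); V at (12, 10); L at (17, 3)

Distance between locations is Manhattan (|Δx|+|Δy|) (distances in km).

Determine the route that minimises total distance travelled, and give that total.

There are 12 distinct closed tours to check (reversals are equivalent).
O→F→R→V→L→O: 27+8+9+12+4 = 60
O→F→R→L→V→O: 27+8+21+12+10 = 78
O→F→V→R→L→O: 27+17+9+21+4 = 78
O→F→V→L→R→O: 27+17+12+21+19 = 96
O→F→L→R→V→O: 27+29+21+9+10 = 96
O→F→L→V→R→O: 27+29+12+9+19 = 96
O→R→F→V→L→O: 19+8+17+12+4 = 60
O→R→F→L→V→O: 19+8+29+12+10 = 78
O→R→V→F→L→O: 19+9+17+29+4 = 78
O→R→L→F→V→O: 19+21+29+17+10 = 96
O→V→F→R→L→O: 10+17+8+21+4 = 60
O→V→R→F→L→O: 10+9+8+29+4 = 60
The minimum is 60.
One optimal route: O → F → R → V → L → O (or its reverse).

Shortest round trip = 60 km.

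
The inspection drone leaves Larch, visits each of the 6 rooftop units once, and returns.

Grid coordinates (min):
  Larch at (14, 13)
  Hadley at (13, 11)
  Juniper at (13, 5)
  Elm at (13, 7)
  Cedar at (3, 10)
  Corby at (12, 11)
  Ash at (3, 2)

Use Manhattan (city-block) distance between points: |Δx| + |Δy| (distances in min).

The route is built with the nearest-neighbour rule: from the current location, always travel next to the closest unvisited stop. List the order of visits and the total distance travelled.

46 min along Larch → Hadley → Corby → Elm → Juniper → Ash → Cedar → Larch.

From Larch: distances to unvisited — Hadley=3, Corby=4, Elm=7, Juniper=9, Cedar=14, Ash=22. Nearest is Hadley (3).
From Hadley: distances to unvisited — Corby=1, Elm=4, Juniper=6, Cedar=11, Ash=19. Nearest is Corby (1).
From Corby: distances to unvisited — Elm=5, Juniper=7, Cedar=10, Ash=18. Nearest is Elm (5).
From Elm: distances to unvisited — Juniper=2, Cedar=13, Ash=15. Nearest is Juniper (2).
From Juniper: distances to unvisited — Ash=13, Cedar=15. Nearest is Ash (13).
From Ash: distances to unvisited — Cedar=8. Nearest is Cedar (8).
Return Cedar→Larch: 14.
Total = 3 + 1 + 5 + 2 + 13 + 8 + 14 = 46.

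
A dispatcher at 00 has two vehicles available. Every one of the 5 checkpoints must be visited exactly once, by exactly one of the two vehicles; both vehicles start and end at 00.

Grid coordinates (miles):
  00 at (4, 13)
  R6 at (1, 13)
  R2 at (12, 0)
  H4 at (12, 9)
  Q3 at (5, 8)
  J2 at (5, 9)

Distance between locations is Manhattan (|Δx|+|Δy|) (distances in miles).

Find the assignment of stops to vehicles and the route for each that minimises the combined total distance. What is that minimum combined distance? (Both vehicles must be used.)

Try each way of splitting the stops between the two vehicles (each non-empty) and, for each split, find the best tour for each vehicle:
  {R6} + {R2, H4, Q3, J2}: 6 + 42 = 48
  {R2} + {R6, H4, Q3, J2}: 42 + 32 = 74
  {R6, R2} + {H4, Q3, J2}: 48 + 26 = 74
  {H4} + {R6, R2, Q3, J2}: 24 + 48 = 72
  {R6, H4} + {R2, Q3, J2}: 30 + 42 = 72
  {R2, H4} + {R6, Q3, J2}: 42 + 18 = 60
  … (15 splits in total)
Best: vehicle 1 00 → R6 → 00 = 6; vehicle 2 00 → H4 → R2 → Q3 → J2 → 00 = 42; combined 48.

48 miles — the smallest possible combined total.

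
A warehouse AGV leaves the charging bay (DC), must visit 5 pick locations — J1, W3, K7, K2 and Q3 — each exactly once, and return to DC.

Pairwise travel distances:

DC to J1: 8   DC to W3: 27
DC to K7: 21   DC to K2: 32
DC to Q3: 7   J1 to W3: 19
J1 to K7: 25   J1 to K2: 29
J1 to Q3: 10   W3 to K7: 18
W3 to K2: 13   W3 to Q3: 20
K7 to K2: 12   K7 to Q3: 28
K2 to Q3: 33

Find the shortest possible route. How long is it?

Minimum total distance: 82.

With 5 stops there are 5!/2 = 60 distinct round trips (a route and its reverse cost the same).
DC - J1 - W3 - K7 - K2 - Q3 - DC: 8+19+18+12+33+7 = 97
DC - J1 - W3 - K7 - Q3 - K2 - DC: 8+19+18+28+33+32 = 138
DC - J1 - W3 - K2 - K7 - Q3 - DC: 8+19+13+12+28+7 = 87
DC - J1 - W3 - K2 - Q3 - K7 - DC: 8+19+13+33+28+21 = 122
DC - J1 - W3 - Q3 - K7 - K2 - DC: 8+19+20+28+12+32 = 119
DC - J1 - W3 - Q3 - K2 - K7 - DC: 8+19+20+33+12+21 = 113
DC - J1 - K7 - W3 - K2 - Q3 - DC: 8+25+18+13+33+7 = 104
DC - J1 - K7 - W3 - Q3 - K2 - DC: 8+25+18+20+33+32 = 136
DC - J1 - K7 - K2 - W3 - Q3 - DC: 8+25+12+13+20+7 = 85
DC - J1 - K7 - K2 - Q3 - W3 - DC: 8+25+12+33+20+27 = 125
DC - J1 - K7 - Q3 - W3 - K2 - DC: 8+25+28+20+13+32 = 126
DC - J1 - K7 - Q3 - K2 - W3 - DC: 8+25+28+33+13+27 = 134
DC - J1 - K2 - W3 - K7 - Q3 - DC: 8+29+13+18+28+7 = 103
DC - J1 - K2 - W3 - Q3 - K7 - DC: 8+29+13+20+28+21 = 119
… (46 more)
DC - K7 - K2 - W3 - J1 - Q3 - DC: 21+12+13+19+10+7 = 82  ← best
The minimum is 82.
One optimal route: DC → K7 → K2 → W3 → J1 → Q3 → DC (or its reverse).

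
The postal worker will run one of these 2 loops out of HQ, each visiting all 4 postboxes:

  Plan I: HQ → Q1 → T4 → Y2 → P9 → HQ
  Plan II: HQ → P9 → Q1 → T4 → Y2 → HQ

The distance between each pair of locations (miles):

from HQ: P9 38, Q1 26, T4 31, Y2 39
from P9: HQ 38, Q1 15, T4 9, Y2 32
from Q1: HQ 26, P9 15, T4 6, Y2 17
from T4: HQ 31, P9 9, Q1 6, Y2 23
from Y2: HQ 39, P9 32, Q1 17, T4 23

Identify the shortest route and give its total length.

Plan I: 26 + 6 + 23 + 32 + 38 = 125
Plan II: 38 + 15 + 6 + 23 + 39 = 121

Shortest is Plan II, total 121 miles.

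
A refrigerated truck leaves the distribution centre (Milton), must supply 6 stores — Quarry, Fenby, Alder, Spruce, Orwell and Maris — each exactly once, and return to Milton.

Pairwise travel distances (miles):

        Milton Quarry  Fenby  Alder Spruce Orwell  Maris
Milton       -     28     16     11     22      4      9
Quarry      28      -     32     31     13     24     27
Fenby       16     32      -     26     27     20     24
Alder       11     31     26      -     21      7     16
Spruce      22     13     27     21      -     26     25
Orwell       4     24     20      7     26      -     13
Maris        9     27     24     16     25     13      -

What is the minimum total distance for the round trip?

With 6 stops there are 6!/2 = 360 distinct round trips (a route and its reverse cost the same).
Milton - Quarry - Fenby - Alder - Spruce - Orwell - Maris - Milton: 28+32+26+21+26+13+9 = 155
Milton - Quarry - Fenby - Alder - Spruce - Maris - Orwell - Milton: 28+32+26+21+25+13+4 = 149
Milton - Quarry - Fenby - Alder - Orwell - Spruce - Maris - Milton: 28+32+26+7+26+25+9 = 153
Milton - Quarry - Fenby - Alder - Orwell - Maris - Spruce - Milton: 28+32+26+7+13+25+22 = 153
Milton - Quarry - Fenby - Alder - Maris - Spruce - Orwell - Milton: 28+32+26+16+25+26+4 = 157
Milton - Quarry - Fenby - Alder - Maris - Orwell - Spruce - Milton: 28+32+26+16+13+26+22 = 163
Milton - Quarry - Fenby - Spruce - Alder - Orwell - Maris - Milton: 28+32+27+21+7+13+9 = 137
Milton - Quarry - Fenby - Spruce - Alder - Maris - Orwell - Milton: 28+32+27+21+16+13+4 = 141
… (352 more)
Milton - Fenby - Spruce - Quarry - Maris - Alder - Orwell - Milton: 16+27+13+27+16+7+4 = 110  ← best
The minimum is 110.
One optimal route: Milton → Fenby → Spruce → Quarry → Maris → Alder → Orwell → Milton (or its reverse).

110 miles — the shortest possible round trip.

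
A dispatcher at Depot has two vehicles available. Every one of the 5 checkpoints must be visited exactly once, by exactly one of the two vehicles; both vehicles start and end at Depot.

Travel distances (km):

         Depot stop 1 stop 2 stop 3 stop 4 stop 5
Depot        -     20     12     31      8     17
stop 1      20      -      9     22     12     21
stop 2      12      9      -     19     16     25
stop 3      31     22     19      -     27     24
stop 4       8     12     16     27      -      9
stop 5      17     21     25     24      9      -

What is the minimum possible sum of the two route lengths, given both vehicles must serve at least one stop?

Minimum combined distance: 100 km.

There are 2^4 − 1 = 15 ways to divide the 5 stops into two non-empty groups. For each, the best each vehicle can do is its own shortest tour through its group:
  {stop 1} + {stop 2, stop 3, stop 4, stop 5}: 40 + 72 = 112
  {stop 2} + {stop 1, stop 3, stop 4, stop 5}: 24 + 83 = 107
  {stop 1, stop 2} + {stop 3, stop 4, stop 5}: 41 + 72 = 113
  {stop 3} + {stop 1, stop 2, stop 4, stop 5}: 62 + 59 = 121
  {stop 1, stop 3} + {stop 2, stop 4, stop 5}: 73 + 54 = 127
  {stop 2, stop 3} + {stop 1, stop 4, stop 5}: 62 + 58 = 120
  … (15 splits in total)
  {stop 4} + {stop 1, stop 2, stop 3, stop 5}: 16 + 84 = 100  ← best
Best: vehicle 1 Depot → stop 4 → Depot = 16; vehicle 2 Depot → stop 2 → stop 1 → stop 3 → stop 5 → Depot = 84; combined 100.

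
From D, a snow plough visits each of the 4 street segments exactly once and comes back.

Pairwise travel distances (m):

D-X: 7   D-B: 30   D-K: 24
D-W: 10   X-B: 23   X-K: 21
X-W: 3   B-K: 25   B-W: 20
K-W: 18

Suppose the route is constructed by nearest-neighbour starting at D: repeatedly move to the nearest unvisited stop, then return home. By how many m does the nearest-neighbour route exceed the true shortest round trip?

The nearest-neighbour route is 4 m longer than optimal.

From D: X=7, W=10, K=24, B=30 → choose X (7).
From X: W=3, K=21, B=23 → choose W (3).
From W: K=18, B=20 → choose K (18).
From K: B=25 → choose B (25).
NN route D → X → W → K → B → D costs 83.
Optimal: D → X → W → B → K → D costs 79 (by enumerating all 12 distinct tours).
Excess = 83 − 79 = 4.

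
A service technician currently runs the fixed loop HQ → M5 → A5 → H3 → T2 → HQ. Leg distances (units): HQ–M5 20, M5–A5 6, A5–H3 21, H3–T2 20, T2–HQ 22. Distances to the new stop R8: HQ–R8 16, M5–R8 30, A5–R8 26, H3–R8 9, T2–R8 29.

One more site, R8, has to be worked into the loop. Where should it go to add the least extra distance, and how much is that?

Adding 14 by placing R8 on the A5–H3 leg.

Insertion cost between consecutive stops i–j is d(i,R8) + d(R8,j) − d(i,j):
  between HQ and M5: 16 + 30 − 20 = 26
  between M5 and A5: 30 + 26 − 6 = 50
  between A5 and H3: 26 + 9 − 21 = 14
  between H3 and T2: 9 + 29 − 20 = 18
  between T2 and HQ: 29 + 16 − 22 = 23
Cheapest insertion is between A5 and H3, adding 14.
New total = 89 + 14 = 103.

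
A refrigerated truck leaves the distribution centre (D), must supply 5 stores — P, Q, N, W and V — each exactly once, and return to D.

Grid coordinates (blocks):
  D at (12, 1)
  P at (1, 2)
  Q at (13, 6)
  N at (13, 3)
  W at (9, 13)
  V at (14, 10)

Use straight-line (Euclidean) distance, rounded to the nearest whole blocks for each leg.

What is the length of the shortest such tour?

D-P-Q-N-W-V-D: 11+13+3+11+6+9 = 53
D-P-Q-N-V-W-D: 11+13+3+7+6+12 = 52
D-P-Q-W-N-V-D: 11+13+8+11+7+9 = 59
D-P-Q-W-V-N-D: 11+13+8+6+7+2 = 47
D-P-Q-V-N-W-D: 11+13+4+7+11+12 = 58
D-P-Q-V-W-N-D: 11+13+4+6+11+2 = 47
D-P-N-Q-W-V-D: 11+12+3+8+6+9 = 49
D-P-N-Q-V-W-D: 11+12+3+4+6+12 = 48
D-P-N-W-Q-V-D: 11+12+11+8+4+9 = 55
D-P-N-W-V-Q-D: 11+12+11+6+4+5 = 49
D-P-N-V-Q-W-D: 11+12+7+4+8+12 = 54
D-P-N-V-W-Q-D: 11+12+7+6+8+5 = 49
D-P-W-Q-N-V-D: 11+14+8+3+7+9 = 52
D-P-W-Q-V-N-D: 11+14+8+4+7+2 = 46
… (46 more)
D-P-W-V-Q-N-D: 11+14+6+4+3+2 = 40  ← best
The minimum is 40.
One optimal route: D → P → W → V → Q → N → D (or its reverse).

Shortest round trip = 40 blocks.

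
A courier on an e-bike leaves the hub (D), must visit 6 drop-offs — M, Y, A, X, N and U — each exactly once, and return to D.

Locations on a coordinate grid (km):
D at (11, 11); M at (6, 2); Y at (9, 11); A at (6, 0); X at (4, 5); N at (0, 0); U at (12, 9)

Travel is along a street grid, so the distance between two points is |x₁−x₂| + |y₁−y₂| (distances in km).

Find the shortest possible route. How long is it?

D → M → Y → A → X → N → U → D: 14+12+14+7+9+21+3 = 80
D → M → Y → A → X → U → N → D: 14+12+14+7+12+21+22 = 102
D → M → Y → A → N → X → U → D: 14+12+14+6+9+12+3 = 70
D → M → Y → A → N → U → X → D: 14+12+14+6+21+12+13 = 92
D → M → Y → A → U → X → N → D: 14+12+14+15+12+9+22 = 98
D → M → Y → A → U → N → X → D: 14+12+14+15+21+9+13 = 98
D → M → Y → X → A → N → U → D: 14+12+11+7+6+21+3 = 74
D → M → Y → X → A → U → N → D: 14+12+11+7+15+21+22 = 102
… (352 more)
D → Y → M → A → N → X → U → D: 2+12+2+6+9+12+3 = 46  ← best
The minimum is 46.
One optimal route: D → Y → M → A → N → X → U → D (or its reverse).

46 km — the shortest possible round trip.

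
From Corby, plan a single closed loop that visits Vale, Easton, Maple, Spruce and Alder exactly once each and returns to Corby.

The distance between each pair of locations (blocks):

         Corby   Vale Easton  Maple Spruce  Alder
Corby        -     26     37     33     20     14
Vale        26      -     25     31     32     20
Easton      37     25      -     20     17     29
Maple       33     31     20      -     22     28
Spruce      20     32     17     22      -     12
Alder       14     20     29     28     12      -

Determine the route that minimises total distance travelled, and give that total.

Shortest round trip = 119 blocks.

There are 60 distinct closed tours to check (reversals are equivalent).
Corby → Vale → Easton → Maple → Spruce → Alder → Corby: 26+25+20+22+12+14 = 119
Corby → Vale → Easton → Maple → Alder → Spruce → Corby: 26+25+20+28+12+20 = 131
Corby → Vale → Easton → Spruce → Maple → Alder → Corby: 26+25+17+22+28+14 = 132
Corby → Vale → Easton → Spruce → Alder → Maple → Corby: 26+25+17+12+28+33 = 141
Corby → Vale → Easton → Alder → Maple → Spruce → Corby: 26+25+29+28+22+20 = 150
Corby → Vale → Easton → Alder → Spruce → Maple → Corby: 26+25+29+12+22+33 = 147
Corby → Vale → Maple → Easton → Spruce → Alder → Corby: 26+31+20+17+12+14 = 120
Corby → Vale → Maple → Easton → Alder → Spruce → Corby: 26+31+20+29+12+20 = 138
Corby → Vale → Maple → Spruce → Easton → Alder → Corby: 26+31+22+17+29+14 = 139
Corby → Vale → Maple → Spruce → Alder → Easton → Corby: 26+31+22+12+29+37 = 157
Corby → Vale → Maple → Alder → Easton → Spruce → Corby: 26+31+28+29+17+20 = 151
Corby → Vale → Maple → Alder → Spruce → Easton → Corby: 26+31+28+12+17+37 = 151
Corby → Vale → Spruce → Easton → Maple → Alder → Corby: 26+32+17+20+28+14 = 137
Corby → Vale → Spruce → Easton → Alder → Maple → Corby: 26+32+17+29+28+33 = 165
… (46 more)
The minimum is 119.
One optimal route: Corby → Vale → Easton → Maple → Spruce → Alder → Corby (or its reverse).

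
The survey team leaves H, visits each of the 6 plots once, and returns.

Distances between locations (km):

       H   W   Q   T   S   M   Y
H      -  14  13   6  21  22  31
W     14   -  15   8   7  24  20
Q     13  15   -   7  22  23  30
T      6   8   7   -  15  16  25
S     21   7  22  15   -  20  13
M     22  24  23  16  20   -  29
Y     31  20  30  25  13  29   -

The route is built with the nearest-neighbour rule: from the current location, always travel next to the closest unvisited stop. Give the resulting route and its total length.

Total distance 99 km via the nearest-neighbour route H → T → Q → W → S → Y → M → H.

From H: distances to unvisited — T=6, Q=13, W=14, S=21, M=22, Y=31. Nearest is T (6).
From T: distances to unvisited — Q=7, W=8, S=15, M=16, Y=25. Nearest is Q (7).
From Q: distances to unvisited — W=15, S=22, M=23, Y=30. Nearest is W (15).
From W: distances to unvisited — S=7, Y=20, M=24. Nearest is S (7).
From S: distances to unvisited — Y=13, M=20. Nearest is Y (13).
From Y: distances to unvisited — M=29. Nearest is M (29).
Return M→H: 22.
Total = 6 + 7 + 15 + 7 + 13 + 29 + 22 = 99.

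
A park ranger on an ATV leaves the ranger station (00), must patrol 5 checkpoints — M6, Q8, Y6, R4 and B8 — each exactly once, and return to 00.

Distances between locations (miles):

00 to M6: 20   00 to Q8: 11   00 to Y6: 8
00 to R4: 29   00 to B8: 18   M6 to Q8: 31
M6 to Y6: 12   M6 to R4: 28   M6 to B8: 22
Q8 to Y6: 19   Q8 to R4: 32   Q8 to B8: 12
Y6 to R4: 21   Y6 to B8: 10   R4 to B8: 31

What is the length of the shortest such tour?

00→M6→Q8→Y6→R4→B8→00: 20+31+19+21+31+18 = 140
00→M6→Q8→Y6→B8→R4→00: 20+31+19+10+31+29 = 140
00→M6→Q8→R4→Y6→B8→00: 20+31+32+21+10+18 = 132
00→M6→Q8→R4→B8→Y6→00: 20+31+32+31+10+8 = 132
00→M6→Q8→B8→Y6→R4→00: 20+31+12+10+21+29 = 123
00→M6→Q8→B8→R4→Y6→00: 20+31+12+31+21+8 = 123
00→M6→Y6→Q8→R4→B8→00: 20+12+19+32+31+18 = 132
00→M6→Y6→Q8→B8→R4→00: 20+12+19+12+31+29 = 123
00→M6→Y6→R4→Q8→B8→00: 20+12+21+32+12+18 = 115
00→M6→Y6→R4→B8→Q8→00: 20+12+21+31+12+11 = 107
00→M6→Y6→B8→Q8→R4→00: 20+12+10+12+32+29 = 115
00→M6→Y6→B8→R4→Q8→00: 20+12+10+31+32+11 = 116
00→M6→R4→Q8→Y6→B8→00: 20+28+32+19+10+18 = 127
00→M6→R4→Q8→B8→Y6→00: 20+28+32+12+10+8 = 110
… (46 more)
00→M6→R4→Y6→B8→Q8→00: 20+28+21+10+12+11 = 102  ← best
The minimum is 102.
One optimal route: 00 → M6 → R4 → Y6 → B8 → Q8 → 00 (or its reverse).

102 miles — the shortest possible round trip.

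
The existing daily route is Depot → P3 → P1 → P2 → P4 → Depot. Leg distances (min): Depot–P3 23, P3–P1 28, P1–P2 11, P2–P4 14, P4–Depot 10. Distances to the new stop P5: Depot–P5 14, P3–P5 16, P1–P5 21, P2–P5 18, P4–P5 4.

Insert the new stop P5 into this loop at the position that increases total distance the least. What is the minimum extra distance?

Minimum extra distance: 7 min, inserting P5 between Depot and P3.

Insertion cost between consecutive stops i–j is d(i,P5) + d(P5,j) − d(i,j):
  between Depot and P3: 14 + 16 − 23 = 7
  between P3 and P1: 16 + 21 − 28 = 9
  between P1 and P2: 21 + 18 − 11 = 28
  between P2 and P4: 18 + 4 − 14 = 8
  between P4 and Depot: 4 + 14 − 10 = 8
Cheapest insertion is between Depot and P3, adding 7.
New total = 86 + 7 = 93.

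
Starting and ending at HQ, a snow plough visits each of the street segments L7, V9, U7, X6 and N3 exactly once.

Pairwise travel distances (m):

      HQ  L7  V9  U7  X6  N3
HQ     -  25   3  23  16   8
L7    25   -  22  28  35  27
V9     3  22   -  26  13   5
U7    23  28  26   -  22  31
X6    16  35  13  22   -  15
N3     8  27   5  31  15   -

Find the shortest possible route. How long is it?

There are 60 distinct closed tours to check (reversals are equivalent).
HQ → L7 → V9 → U7 → X6 → N3 → HQ: 25+22+26+22+15+8 = 118
HQ → L7 → V9 → U7 → N3 → X6 → HQ: 25+22+26+31+15+16 = 135
HQ → L7 → V9 → X6 → U7 → N3 → HQ: 25+22+13+22+31+8 = 121
HQ → L7 → V9 → X6 → N3 → U7 → HQ: 25+22+13+15+31+23 = 129
HQ → L7 → V9 → N3 → U7 → X6 → HQ: 25+22+5+31+22+16 = 121
HQ → L7 → V9 → N3 → X6 → U7 → HQ: 25+22+5+15+22+23 = 112
HQ → L7 → U7 → V9 → X6 → N3 → HQ: 25+28+26+13+15+8 = 115
HQ → L7 → U7 → V9 → N3 → X6 → HQ: 25+28+26+5+15+16 = 115
HQ → L7 → U7 → X6 → V9 → N3 → HQ: 25+28+22+13+5+8 = 101
HQ → L7 → U7 → X6 → N3 → V9 → HQ: 25+28+22+15+5+3 = 98
HQ → L7 → U7 → N3 → V9 → X6 → HQ: 25+28+31+5+13+16 = 118
HQ → L7 → U7 → N3 → X6 → V9 → HQ: 25+28+31+15+13+3 = 115
HQ → L7 → X6 → V9 → U7 → N3 → HQ: 25+35+13+26+31+8 = 138
HQ → L7 → X6 → V9 → N3 → U7 → HQ: 25+35+13+5+31+23 = 132
… (46 more)
The minimum is 98.
One optimal route: HQ → L7 → U7 → X6 → N3 → V9 → HQ (or its reverse).

Shortest round trip = 98 m.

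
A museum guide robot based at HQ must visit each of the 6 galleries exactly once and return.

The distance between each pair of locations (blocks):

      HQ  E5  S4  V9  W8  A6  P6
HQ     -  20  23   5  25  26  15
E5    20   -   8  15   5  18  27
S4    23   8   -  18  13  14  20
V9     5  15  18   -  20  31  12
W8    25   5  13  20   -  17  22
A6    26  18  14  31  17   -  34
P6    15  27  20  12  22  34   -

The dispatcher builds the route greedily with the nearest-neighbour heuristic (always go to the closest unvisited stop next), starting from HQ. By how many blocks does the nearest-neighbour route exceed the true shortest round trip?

Excess over optimum: 2 blocks.

From HQ: V9=5, P6=15, E5=20, S4=23, W8=25, A6=26 → choose V9 (5).
From V9: P6=12, E5=15, S4=18, W8=20, A6=31 → choose P6 (12).
From P6: S4=20, W8=22, E5=27, A6=34 → choose S4 (20).
From S4: E5=8, W8=13, A6=14 → choose E5 (8).
From E5: W8=5, A6=18 → choose W8 (5).
From W8: A6=17 → choose A6 (17).
NN route HQ → V9 → P6 → S4 → E5 → W8 → A6 → HQ costs 93.
Optimal: HQ → V9 → E5 → W8 → A6 → S4 → P6 → HQ costs 91 (by enumerating all 360 distinct tours).
Excess = 93 − 91 = 2.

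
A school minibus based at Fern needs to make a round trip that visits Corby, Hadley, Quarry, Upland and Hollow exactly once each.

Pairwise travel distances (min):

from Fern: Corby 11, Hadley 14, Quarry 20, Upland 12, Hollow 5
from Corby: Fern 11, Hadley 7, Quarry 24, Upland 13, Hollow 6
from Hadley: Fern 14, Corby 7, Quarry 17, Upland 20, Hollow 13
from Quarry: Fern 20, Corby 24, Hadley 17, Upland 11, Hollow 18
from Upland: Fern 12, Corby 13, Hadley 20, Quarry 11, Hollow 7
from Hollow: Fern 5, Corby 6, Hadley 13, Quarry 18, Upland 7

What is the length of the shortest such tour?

58 min — the shortest possible round trip.

With 5 stops there are 5!/2 = 60 distinct round trips (a route and its reverse cost the same).
Fern → Corby → Hadley → Quarry → Upland → Hollow → Fern: 11+7+17+11+7+5 = 58
Fern → Corby → Hadley → Quarry → Hollow → Upland → Fern: 11+7+17+18+7+12 = 72
Fern → Corby → Hadley → Upland → Quarry → Hollow → Fern: 11+7+20+11+18+5 = 72
Fern → Corby → Hadley → Upland → Hollow → Quarry → Fern: 11+7+20+7+18+20 = 83
Fern → Corby → Hadley → Hollow → Quarry → Upland → Fern: 11+7+13+18+11+12 = 72
Fern → Corby → Hadley → Hollow → Upland → Quarry → Fern: 11+7+13+7+11+20 = 69
Fern → Corby → Quarry → Hadley → Upland → Hollow → Fern: 11+24+17+20+7+5 = 84
Fern → Corby → Quarry → Hadley → Hollow → Upland → Fern: 11+24+17+13+7+12 = 84
Fern → Corby → Quarry → Upland → Hadley → Hollow → Fern: 11+24+11+20+13+5 = 84
Fern → Corby → Quarry → Upland → Hollow → Hadley → Fern: 11+24+11+7+13+14 = 80
Fern → Corby → Quarry → Hollow → Hadley → Upland → Fern: 11+24+18+13+20+12 = 98
Fern → Corby → Quarry → Hollow → Upland → Hadley → Fern: 11+24+18+7+20+14 = 94
Fern → Corby → Upland → Hadley → Quarry → Hollow → Fern: 11+13+20+17+18+5 = 84
Fern → Corby → Upland → Hadley → Hollow → Quarry → Fern: 11+13+20+13+18+20 = 95
… (46 more)
The minimum is 58.
One optimal route: Fern → Corby → Hadley → Quarry → Upland → Hollow → Fern (or its reverse).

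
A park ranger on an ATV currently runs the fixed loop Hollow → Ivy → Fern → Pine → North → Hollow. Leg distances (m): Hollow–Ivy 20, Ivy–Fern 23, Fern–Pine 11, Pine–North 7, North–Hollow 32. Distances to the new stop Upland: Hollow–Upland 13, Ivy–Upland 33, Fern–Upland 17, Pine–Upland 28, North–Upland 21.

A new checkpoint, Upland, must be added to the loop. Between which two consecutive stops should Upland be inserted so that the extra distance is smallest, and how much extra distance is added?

Insertion cost between consecutive stops i–j is d(i,Upland) + d(Upland,j) − d(i,j):
  between Hollow and Ivy: 13 + 33 − 20 = 26
  between Ivy and Fern: 33 + 17 − 23 = 27
  between Fern and Pine: 17 + 28 − 11 = 34
  between Pine and North: 28 + 21 − 7 = 42
  between North and Hollow: 21 + 13 − 32 = 2
Cheapest insertion is between North and Hollow, adding 2.
New total = 93 + 2 = 95.

+2 m — insert Upland between North and Hollow.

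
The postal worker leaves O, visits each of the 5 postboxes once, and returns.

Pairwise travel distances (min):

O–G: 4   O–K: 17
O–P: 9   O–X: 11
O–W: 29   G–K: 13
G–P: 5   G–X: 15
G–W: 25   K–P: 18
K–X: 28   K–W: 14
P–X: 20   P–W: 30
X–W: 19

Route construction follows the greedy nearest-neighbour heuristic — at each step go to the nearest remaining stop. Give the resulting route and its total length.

Nearest-neighbour total = 71 min; route O → G → P → K → W → X → O.

From O: distances to unvisited — G=4, P=9, X=11, K=17, W=29. Nearest is G (4).
From G: distances to unvisited — P=5, K=13, X=15, W=25. Nearest is P (5).
From P: distances to unvisited — K=18, X=20, W=30. Nearest is K (18).
From K: distances to unvisited — W=14, X=28. Nearest is W (14).
From W: distances to unvisited — X=19. Nearest is X (19).
Return X→O: 11.
Total = 4 + 5 + 18 + 14 + 19 + 11 = 71.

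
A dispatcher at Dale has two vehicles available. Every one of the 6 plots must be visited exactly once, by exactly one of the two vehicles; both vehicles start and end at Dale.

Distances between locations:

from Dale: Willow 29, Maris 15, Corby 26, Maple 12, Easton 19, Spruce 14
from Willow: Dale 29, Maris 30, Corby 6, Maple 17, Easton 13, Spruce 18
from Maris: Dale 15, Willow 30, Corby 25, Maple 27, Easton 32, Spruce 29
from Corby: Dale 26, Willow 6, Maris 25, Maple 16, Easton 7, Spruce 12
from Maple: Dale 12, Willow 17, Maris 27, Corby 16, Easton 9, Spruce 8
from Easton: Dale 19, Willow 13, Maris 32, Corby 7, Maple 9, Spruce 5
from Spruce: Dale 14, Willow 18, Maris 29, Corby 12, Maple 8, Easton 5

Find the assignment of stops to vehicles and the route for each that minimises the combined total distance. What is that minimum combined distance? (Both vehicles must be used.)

Try each way of splitting the stops between the two vehicles (each non-empty) and, for each split, find the best tour for each vehicle:
  {Willow} + {Maris, Corby, Maple, Easton, Spruce}: 58 + 72 = 130
  {Maris} + {Willow, Corby, Maple, Easton, Spruce}: 30 + 61 = 91
  {Willow, Maris} + {Corby, Maple, Easton, Spruce}: 74 + 54 = 128
  {Corby} + {Willow, Maris, Maple, Easton, Spruce}: 52 + 83 = 135
  {Willow, Corby} + {Maris, Maple, Easton, Spruce}: 61 + 70 = 131
  {Maris, Corby} + {Willow, Maple, Easton, Spruce}: 66 + 61 = 127
  … (31 splits in total)
Best: vehicle 1 Dale → Maris → Dale = 30; vehicle 2 Dale → Maple → Willow → Corby → Easton → Spruce → Dale = 61; combined 91.

91 — the smallest possible combined total.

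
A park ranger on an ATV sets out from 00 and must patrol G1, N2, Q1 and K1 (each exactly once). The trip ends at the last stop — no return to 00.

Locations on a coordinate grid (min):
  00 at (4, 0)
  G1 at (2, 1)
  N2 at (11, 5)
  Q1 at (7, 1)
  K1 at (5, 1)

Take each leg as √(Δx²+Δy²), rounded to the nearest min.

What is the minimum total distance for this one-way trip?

There are 4! = 24 possible orderings.
00 - G1 - N2 - Q1 - K1: 2+10+6+2 = 20
00 - G1 - N2 - K1 - Q1: 2+10+7+2 = 21
00 - G1 - Q1 - N2 - K1: 2+5+6+7 = 20
00 - G1 - Q1 - K1 - N2: 2+5+2+7 = 16
00 - G1 - K1 - N2 - Q1: 2+3+7+6 = 18
00 - G1 - K1 - Q1 - N2: 2+3+2+6 = 13
00 - N2 - G1 - Q1 - K1: 9+10+5+2 = 26
00 - N2 - G1 - K1 - Q1: 9+10+3+2 = 24
00 - N2 - Q1 - G1 - K1: 9+6+5+3 = 23
00 - N2 - Q1 - K1 - G1: 9+6+2+3 = 20
00 - N2 - K1 - G1 - Q1: 9+7+3+5 = 24
00 - N2 - K1 - Q1 - G1: 9+7+2+5 = 23
00 - Q1 - G1 - N2 - K1: 3+5+10+7 = 25
00 - Q1 - G1 - K1 - N2: 3+5+3+7 = 18
… (10 more)
The minimum is 13.
One shortest path: 00 → G1 → K1 → Q1 → N2.

13 min — the minimum one-way total.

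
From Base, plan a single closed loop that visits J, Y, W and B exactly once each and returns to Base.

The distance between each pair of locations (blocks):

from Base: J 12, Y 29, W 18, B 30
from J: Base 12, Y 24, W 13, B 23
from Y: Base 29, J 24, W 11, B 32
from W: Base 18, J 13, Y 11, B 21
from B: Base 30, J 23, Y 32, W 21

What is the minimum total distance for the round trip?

Base→J→Y→W→B→Base: 12+24+11+21+30 = 98
Base→J→Y→B→W→Base: 12+24+32+21+18 = 107
Base→J→W→Y→B→Base: 12+13+11+32+30 = 98
Base→J→W→B→Y→Base: 12+13+21+32+29 = 107
Base→J→B→Y→W→Base: 12+23+32+11+18 = 96
Base→J→B→W→Y→Base: 12+23+21+11+29 = 96
Base→Y→J→W→B→Base: 29+24+13+21+30 = 117
Base→Y→J→B→W→Base: 29+24+23+21+18 = 115
Base→Y→W→J→B→Base: 29+11+13+23+30 = 106
Base→Y→B→J→W→Base: 29+32+23+13+18 = 115
Base→W→J→Y→B→Base: 18+13+24+32+30 = 117
Base→W→Y→J→B→Base: 18+11+24+23+30 = 106
The minimum is 96.
One optimal route: Base → J → B → Y → W → Base (or its reverse).

96 blocks — the shortest possible round trip.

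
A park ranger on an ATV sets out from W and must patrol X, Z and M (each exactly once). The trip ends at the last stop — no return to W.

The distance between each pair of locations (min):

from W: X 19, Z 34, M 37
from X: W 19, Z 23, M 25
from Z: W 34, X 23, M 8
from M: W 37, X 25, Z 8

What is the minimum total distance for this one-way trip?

Shortest open route: 50 min.

There are 3! = 6 possible orderings.
W→X→Z→M: 19+23+8 = 50
W→X→M→Z: 19+25+8 = 52
W→Z→X→M: 34+23+25 = 82
W→Z→M→X: 34+8+25 = 67
W→M→X→Z: 37+25+23 = 85
W→M→Z→X: 37+8+23 = 68
The minimum is 50.
One shortest path: W → X → Z → M.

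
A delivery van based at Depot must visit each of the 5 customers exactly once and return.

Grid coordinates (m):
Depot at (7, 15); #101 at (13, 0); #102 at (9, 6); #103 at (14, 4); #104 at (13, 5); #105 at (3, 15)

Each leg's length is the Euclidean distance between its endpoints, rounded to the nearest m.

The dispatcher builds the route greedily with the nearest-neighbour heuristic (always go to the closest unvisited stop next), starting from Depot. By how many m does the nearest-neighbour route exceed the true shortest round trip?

Depot: #105=4, #102=9, #104=12, #103=13, #101=16 ⇒ #105
#105: #102=11, #104=14, #103=16, #101=18 ⇒ #102
#102: #104=4, #103=5, #101=7 ⇒ #104
#104: #103=1, #101=5 ⇒ #103
#103: #101=4 ⇒ #101
NN route Depot → #105 → #102 → #104 → #103 → #101 → Depot costs 40.
Optimal: Depot → #102 → #101 → #103 → #104 → #105 → Depot costs 39 (by enumerating all 60 distinct tours).
Excess = 40 − 39 = 1.

1 m longer than the optimal tour.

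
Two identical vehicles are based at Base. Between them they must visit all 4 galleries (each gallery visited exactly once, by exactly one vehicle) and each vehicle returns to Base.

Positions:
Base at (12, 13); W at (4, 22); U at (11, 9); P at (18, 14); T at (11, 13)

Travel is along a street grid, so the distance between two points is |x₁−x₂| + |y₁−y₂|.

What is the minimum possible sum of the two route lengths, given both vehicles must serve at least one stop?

Minimum combined distance: 56.

There are 2^3 − 1 = 7 ways to divide the 4 stops into two non-empty groups. For each, the best each vehicle can do is its own shortest tour through its group:
  {W} + {U, P, T}: 34 + 24 = 58
  {U} + {W, P, T}: 10 + 46 = 56
  {W, U} + {P, T}: 42 + 16 = 58
  {P} + {W, U, T}: 14 + 42 = 56
  {W, P} + {U, T}: 46 + 10 = 56
  {U, P} + {W, T}: 24 + 34 = 58
  … (7 splits in total)
Best: vehicle 1 Base → U → Base = 10; vehicle 2 Base → P → W → T → Base = 46; combined 56.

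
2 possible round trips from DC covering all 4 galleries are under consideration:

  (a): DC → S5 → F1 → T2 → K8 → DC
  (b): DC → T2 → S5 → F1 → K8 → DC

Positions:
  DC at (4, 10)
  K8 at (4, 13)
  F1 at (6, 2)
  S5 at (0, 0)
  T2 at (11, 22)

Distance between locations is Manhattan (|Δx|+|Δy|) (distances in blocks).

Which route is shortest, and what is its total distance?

Shortest is (a), total 66 blocks.

(a): 14 + 8 + 25 + 16 + 3 = 66
(b): 19 + 33 + 8 + 13 + 3 = 76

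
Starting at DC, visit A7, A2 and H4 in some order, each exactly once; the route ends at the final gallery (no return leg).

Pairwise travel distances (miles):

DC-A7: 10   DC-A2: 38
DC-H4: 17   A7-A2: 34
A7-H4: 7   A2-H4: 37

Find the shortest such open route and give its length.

There are 3! = 6 possible orderings.
DC - A7 - A2 - H4: 10+34+37 = 81
DC - A7 - H4 - A2: 10+7+37 = 54
DC - A2 - A7 - H4: 38+34+7 = 79
DC - A2 - H4 - A7: 38+37+7 = 82
DC - H4 - A7 - A2: 17+7+34 = 58
DC - H4 - A2 - A7: 17+37+34 = 88
The minimum is 54.
One shortest path: DC → A7 → H4 → A2.

54 miles — the minimum one-way total.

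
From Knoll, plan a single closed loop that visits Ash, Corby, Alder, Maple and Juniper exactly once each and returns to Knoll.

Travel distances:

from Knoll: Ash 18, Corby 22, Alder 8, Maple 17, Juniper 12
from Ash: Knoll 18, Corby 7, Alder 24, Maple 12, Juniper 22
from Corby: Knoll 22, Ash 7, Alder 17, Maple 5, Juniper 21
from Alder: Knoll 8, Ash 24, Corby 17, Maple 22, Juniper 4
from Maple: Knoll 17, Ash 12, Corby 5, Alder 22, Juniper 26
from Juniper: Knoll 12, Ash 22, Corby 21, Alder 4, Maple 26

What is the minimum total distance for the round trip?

With 5 stops there are 5!/2 = 60 distinct round trips (a route and its reverse cost the same).
Knoll→Ash→Corby→Alder→Maple→Juniper→Knoll: 18+7+17+22+26+12 = 102
Knoll→Ash→Corby→Alder→Juniper→Maple→Knoll: 18+7+17+4+26+17 = 89
Knoll→Ash→Corby→Maple→Alder→Juniper→Knoll: 18+7+5+22+4+12 = 68
Knoll→Ash→Corby→Maple→Juniper→Alder→Knoll: 18+7+5+26+4+8 = 68
Knoll→Ash→Corby→Juniper→Alder→Maple→Knoll: 18+7+21+4+22+17 = 89
Knoll→Ash→Corby→Juniper→Maple→Alder→Knoll: 18+7+21+26+22+8 = 102
Knoll→Ash→Alder→Corby→Maple→Juniper→Knoll: 18+24+17+5+26+12 = 102
Knoll→Ash→Alder→Corby→Juniper→Maple→Knoll: 18+24+17+21+26+17 = 123
Knoll→Ash→Alder→Maple→Corby→Juniper→Knoll: 18+24+22+5+21+12 = 102
Knoll→Ash→Alder→Maple→Juniper→Corby→Knoll: 18+24+22+26+21+22 = 133
Knoll→Ash→Alder→Juniper→Corby→Maple→Knoll: 18+24+4+21+5+17 = 89
Knoll→Ash→Alder→Juniper→Maple→Corby→Knoll: 18+24+4+26+5+22 = 99
Knoll→Ash→Maple→Corby→Alder→Juniper→Knoll: 18+12+5+17+4+12 = 68
Knoll→Ash→Maple→Corby→Juniper→Alder→Knoll: 18+12+5+21+4+8 = 68
… (46 more)
Knoll→Alder→Juniper→Ash→Corby→Maple→Knoll: 8+4+22+7+5+17 = 63  ← best
The minimum is 63.
One optimal route: Knoll → Alder → Juniper → Ash → Corby → Maple → Knoll (or its reverse).

Shortest round trip = 63.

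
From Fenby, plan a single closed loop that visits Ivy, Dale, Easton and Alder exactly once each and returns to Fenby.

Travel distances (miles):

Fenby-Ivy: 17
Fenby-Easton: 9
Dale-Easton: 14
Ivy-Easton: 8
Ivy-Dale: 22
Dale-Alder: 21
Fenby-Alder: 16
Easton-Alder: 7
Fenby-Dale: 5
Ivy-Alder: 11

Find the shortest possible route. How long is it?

With 4 stops there are 4!/2 = 12 distinct round trips (a route and its reverse cost the same).
Fenby→Ivy→Dale→Easton→Alder→Fenby: 17+22+14+7+16 = 76
Fenby→Ivy→Dale→Alder→Easton→Fenby: 17+22+21+7+9 = 76
Fenby→Ivy→Easton→Dale→Alder→Fenby: 17+8+14+21+16 = 76
Fenby→Ivy→Easton→Alder→Dale→Fenby: 17+8+7+21+5 = 58
Fenby→Ivy→Alder→Dale→Easton→Fenby: 17+11+21+14+9 = 72
Fenby→Ivy→Alder→Easton→Dale→Fenby: 17+11+7+14+5 = 54
Fenby→Dale→Ivy→Easton→Alder→Fenby: 5+22+8+7+16 = 58
Fenby→Dale→Ivy→Alder→Easton→Fenby: 5+22+11+7+9 = 54
Fenby→Dale→Easton→Ivy→Alder→Fenby: 5+14+8+11+16 = 54
Fenby→Dale→Alder→Ivy→Easton→Fenby: 5+21+11+8+9 = 54
Fenby→Easton→Ivy→Dale→Alder→Fenby: 9+8+22+21+16 = 76
Fenby→Easton→Dale→Ivy→Alder→Fenby: 9+14+22+11+16 = 72
The minimum is 54.
One optimal route: Fenby → Ivy → Alder → Easton → Dale → Fenby (or its reverse).

Shortest round trip = 54 miles.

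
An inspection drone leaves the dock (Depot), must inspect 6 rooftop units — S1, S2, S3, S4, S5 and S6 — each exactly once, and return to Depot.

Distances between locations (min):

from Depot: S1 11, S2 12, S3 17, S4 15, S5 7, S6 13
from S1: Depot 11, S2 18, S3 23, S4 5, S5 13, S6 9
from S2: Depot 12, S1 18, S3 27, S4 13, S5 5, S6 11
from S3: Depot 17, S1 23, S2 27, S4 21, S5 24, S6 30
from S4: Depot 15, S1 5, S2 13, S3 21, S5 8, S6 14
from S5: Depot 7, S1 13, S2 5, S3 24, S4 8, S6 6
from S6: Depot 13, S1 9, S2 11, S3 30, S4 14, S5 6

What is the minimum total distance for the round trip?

Minimum total distance: 75 min.

There are 360 distinct closed tours to check (reversals are equivalent).
Depot → S1 → S2 → S3 → S4 → S5 → S6 → Depot: 11+18+27+21+8+6+13 = 104
Depot → S1 → S2 → S3 → S4 → S6 → S5 → Depot: 11+18+27+21+14+6+7 = 104
Depot → S1 → S2 → S3 → S5 → S4 → S6 → Depot: 11+18+27+24+8+14+13 = 115
Depot → S1 → S2 → S3 → S5 → S6 → S4 → Depot: 11+18+27+24+6+14+15 = 115
Depot → S1 → S2 → S3 → S6 → S4 → S5 → Depot: 11+18+27+30+14+8+7 = 115
Depot → S1 → S2 → S3 → S6 → S5 → S4 → Depot: 11+18+27+30+6+8+15 = 115
Depot → S1 → S2 → S4 → S3 → S5 → S6 → Depot: 11+18+13+21+24+6+13 = 106
Depot → S1 → S2 → S4 → S3 → S6 → S5 → Depot: 11+18+13+21+30+6+7 = 106
… (352 more)
Depot → S2 → S5 → S6 → S1 → S4 → S3 → Depot: 12+5+6+9+5+21+17 = 75  ← best
The minimum is 75.
One optimal route: Depot → S2 → S5 → S6 → S1 → S4 → S3 → Depot (or its reverse).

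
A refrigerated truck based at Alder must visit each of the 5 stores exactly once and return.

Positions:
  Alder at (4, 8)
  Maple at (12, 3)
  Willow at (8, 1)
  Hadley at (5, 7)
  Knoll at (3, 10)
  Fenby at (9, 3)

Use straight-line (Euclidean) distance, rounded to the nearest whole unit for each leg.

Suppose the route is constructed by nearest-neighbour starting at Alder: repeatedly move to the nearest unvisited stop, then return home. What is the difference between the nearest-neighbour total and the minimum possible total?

The nearest-neighbour route is 3 longer than optimal.

Alder: Hadley=1, Knoll=2, Fenby=7, Willow=8, Maple=9 ⇒ Hadley
Hadley: Knoll=4, Fenby=6, Willow=7, Maple=8 ⇒ Knoll
Knoll: Fenby=9, Willow=10, Maple=11 ⇒ Fenby
Fenby: Willow=2, Maple=3 ⇒ Willow
Willow: Maple=4 ⇒ Maple
NN route Alder → Hadley → Knoll → Fenby → Willow → Maple → Alder costs 29.
Optimal: Alder → Hadley → Maple → Willow → Fenby → Knoll → Alder costs 26 (by enumerating all 60 distinct tours).
Excess = 29 − 26 = 3.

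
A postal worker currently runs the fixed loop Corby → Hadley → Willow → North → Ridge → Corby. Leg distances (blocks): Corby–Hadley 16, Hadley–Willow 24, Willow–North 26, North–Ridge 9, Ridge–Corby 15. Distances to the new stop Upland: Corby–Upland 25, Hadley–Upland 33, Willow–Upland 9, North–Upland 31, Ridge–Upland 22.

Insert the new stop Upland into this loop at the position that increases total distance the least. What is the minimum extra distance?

Adding 14 blocks by placing Upland on the Willow–North leg.

Insertion cost between consecutive stops i–j is d(i,Upland) + d(Upland,j) − d(i,j):
  between Corby and Hadley: 25 + 33 − 16 = 42
  between Hadley and Willow: 33 + 9 − 24 = 18
  between Willow and North: 9 + 31 − 26 = 14
  between North and Ridge: 31 + 22 − 9 = 44
  between Ridge and Corby: 22 + 25 − 15 = 32
Cheapest insertion is between Willow and North, adding 14.
New total = 90 + 14 = 104.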